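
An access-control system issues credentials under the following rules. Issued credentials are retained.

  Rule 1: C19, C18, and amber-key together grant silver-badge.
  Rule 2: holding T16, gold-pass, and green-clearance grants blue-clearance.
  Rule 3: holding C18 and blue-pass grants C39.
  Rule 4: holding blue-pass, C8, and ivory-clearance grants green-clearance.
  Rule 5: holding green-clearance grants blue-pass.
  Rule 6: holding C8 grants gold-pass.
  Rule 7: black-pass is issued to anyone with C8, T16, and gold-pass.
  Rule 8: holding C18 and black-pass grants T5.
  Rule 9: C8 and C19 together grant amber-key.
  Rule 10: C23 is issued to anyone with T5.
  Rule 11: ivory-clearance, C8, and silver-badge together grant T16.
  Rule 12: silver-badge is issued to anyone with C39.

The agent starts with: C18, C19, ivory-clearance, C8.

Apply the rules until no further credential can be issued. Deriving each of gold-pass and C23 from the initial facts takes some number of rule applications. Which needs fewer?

gold-pass: Holding C8 grants gold-pass (Rule 6). [1 rule application]
C23: Holding C8 and C19 grants amber-key (Rule 9). Holding C8 grants gold-pass (Rule 6). Holding C19, C18, and amber-key grants silver-badge (Rule 1). Holding ivory-clearance, C8, and silver-badge grants T16 (Rule 11). Holding C8, T16, and gold-pass grants black-pass (Rule 7). Holding C18 and black-pass grants T5 (Rule 8). Holding T5 grants C23 (Rule 10). [7 rule applications]
gold-pass needs fewer.

gold-pass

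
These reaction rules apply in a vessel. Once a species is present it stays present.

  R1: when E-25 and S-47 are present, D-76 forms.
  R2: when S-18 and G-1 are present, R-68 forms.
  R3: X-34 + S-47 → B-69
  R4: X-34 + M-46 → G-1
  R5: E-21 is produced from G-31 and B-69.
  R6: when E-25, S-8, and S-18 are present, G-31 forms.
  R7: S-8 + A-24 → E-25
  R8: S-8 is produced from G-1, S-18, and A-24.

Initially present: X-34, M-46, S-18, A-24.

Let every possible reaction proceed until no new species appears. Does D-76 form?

D-76 would need E-25 and S-47 (R1), but S-47 never forms.

No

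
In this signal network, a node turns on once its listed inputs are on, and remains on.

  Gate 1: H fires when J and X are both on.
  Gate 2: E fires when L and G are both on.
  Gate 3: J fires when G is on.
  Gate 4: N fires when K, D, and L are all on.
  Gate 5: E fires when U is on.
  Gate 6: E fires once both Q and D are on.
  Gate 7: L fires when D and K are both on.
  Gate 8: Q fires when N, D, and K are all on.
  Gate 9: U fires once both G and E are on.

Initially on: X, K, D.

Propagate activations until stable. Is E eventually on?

D and K are on, so L fires (Gate 7).
K, D, and L are on, so N fires (Gate 4).
N, D, and K are on, so Q fires (Gate 8).
Q and D are on, so E fires (Gate 6).

Yes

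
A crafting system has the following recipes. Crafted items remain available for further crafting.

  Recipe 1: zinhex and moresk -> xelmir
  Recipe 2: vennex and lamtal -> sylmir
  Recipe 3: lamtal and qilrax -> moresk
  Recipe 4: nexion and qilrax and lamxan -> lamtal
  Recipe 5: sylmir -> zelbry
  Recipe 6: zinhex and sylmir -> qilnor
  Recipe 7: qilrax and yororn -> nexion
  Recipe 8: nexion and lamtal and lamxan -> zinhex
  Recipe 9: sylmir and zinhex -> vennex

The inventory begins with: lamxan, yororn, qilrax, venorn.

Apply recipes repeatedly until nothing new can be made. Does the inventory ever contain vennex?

No

vennex would need sylmir and zinhex (Recipe 9), but sylmir is never obtained.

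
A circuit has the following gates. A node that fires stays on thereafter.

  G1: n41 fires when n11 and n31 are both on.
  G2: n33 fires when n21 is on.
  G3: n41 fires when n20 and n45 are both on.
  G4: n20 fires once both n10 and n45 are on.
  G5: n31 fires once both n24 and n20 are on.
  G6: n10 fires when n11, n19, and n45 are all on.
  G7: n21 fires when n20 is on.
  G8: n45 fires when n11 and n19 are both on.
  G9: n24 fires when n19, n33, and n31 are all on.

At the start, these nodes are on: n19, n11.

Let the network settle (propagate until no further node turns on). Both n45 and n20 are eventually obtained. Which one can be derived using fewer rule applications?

n45: G8: n11 and n19 on → n45 on. [1 rule application]
n20: G8: n11 and n19 on → n45 on. G6: n11, n19, and n45 on → n10 on. G4: n10 and n45 on → n20 on. [3 rule applications]
n45 needs fewer.

n45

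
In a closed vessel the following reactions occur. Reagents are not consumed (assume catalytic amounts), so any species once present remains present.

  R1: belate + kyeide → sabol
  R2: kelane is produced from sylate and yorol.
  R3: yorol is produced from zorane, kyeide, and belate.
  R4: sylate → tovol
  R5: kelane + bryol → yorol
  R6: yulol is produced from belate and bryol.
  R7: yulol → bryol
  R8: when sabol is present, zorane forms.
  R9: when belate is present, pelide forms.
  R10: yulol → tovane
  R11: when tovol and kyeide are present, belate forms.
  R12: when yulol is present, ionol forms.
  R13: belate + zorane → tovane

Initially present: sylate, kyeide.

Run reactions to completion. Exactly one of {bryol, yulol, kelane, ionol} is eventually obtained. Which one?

kelane

sylate present → tovol forms (R4).
tovol and kyeide present → belate forms (R11).
belate and kyeide present → sabol forms (R1).
sabol present → zorane forms (R8).
zorane, kyeide, and belate present → yorol forms (R3).
sylate and yorol present → kelane forms (R2).
bryol would need yulol (R7), but yulol never forms. yulol would need belate and bryol (R6), but bryol never forms. ionol would need yulol (R12), but yulol never forms.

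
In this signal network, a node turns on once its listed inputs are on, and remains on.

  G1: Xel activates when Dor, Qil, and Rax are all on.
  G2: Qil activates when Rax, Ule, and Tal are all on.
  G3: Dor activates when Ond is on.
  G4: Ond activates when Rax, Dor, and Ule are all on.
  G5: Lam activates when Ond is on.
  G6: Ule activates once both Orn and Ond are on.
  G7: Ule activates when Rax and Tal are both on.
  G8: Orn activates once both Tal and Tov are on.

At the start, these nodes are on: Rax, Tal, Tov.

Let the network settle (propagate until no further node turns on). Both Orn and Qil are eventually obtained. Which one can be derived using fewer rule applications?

Orn

Orn: G8: Tal and Tov on → Orn on. [1 rule application]
Qil: Rax and Tal are on, so Ule activates (G7). Rax, Ule, and Tal are on, so Qil activates (G2). [2 rule applications]
Orn needs fewer.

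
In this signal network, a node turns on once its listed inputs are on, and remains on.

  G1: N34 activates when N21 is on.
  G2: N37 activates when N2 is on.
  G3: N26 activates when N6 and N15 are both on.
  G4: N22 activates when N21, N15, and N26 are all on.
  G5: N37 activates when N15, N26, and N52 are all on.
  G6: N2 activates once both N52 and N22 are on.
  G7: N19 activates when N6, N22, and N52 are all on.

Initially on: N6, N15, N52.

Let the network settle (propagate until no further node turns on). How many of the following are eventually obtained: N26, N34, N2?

1

N6 and N15 are on, so N26 activates (G3).
N26: reached.
N34 would need N21 (G1), but N21 never turns on.
N2 would need N52 and N22 (G6), but N22 never turns on.
Reached: N26 — 1 of the 3.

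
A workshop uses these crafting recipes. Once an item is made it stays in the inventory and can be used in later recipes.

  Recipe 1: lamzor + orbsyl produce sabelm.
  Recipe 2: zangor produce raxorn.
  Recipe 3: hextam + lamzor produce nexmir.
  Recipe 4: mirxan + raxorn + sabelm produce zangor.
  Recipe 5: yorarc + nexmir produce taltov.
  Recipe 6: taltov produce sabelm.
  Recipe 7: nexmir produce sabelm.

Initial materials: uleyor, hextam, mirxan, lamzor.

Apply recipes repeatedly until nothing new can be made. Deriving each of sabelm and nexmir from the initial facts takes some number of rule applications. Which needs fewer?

nexmir

nexmir: hextam + lamzor → nexmir (Recipe 3). [1 rule application]
sabelm: Using Recipe 3, hextam and lamzor make nexmir. Using Recipe 7, nexmir makes sabelm. [2 rule applications]
nexmir needs fewer.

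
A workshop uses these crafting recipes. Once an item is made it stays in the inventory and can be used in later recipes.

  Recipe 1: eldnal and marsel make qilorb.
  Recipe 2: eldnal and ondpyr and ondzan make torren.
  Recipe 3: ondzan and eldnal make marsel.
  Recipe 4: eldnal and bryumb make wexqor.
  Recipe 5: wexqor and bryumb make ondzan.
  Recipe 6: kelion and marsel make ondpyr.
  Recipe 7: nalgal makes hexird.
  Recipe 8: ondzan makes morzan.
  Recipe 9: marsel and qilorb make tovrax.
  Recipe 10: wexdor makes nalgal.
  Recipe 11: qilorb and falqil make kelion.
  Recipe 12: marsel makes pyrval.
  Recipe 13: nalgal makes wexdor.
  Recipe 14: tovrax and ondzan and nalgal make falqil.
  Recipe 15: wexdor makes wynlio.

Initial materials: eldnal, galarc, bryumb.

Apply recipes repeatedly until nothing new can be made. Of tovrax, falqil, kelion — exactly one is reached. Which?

Using Recipe 4, eldnal and bryumb make wexqor.
Using Recipe 5, wexqor and bryumb make ondzan.
ondzan and eldnal → marsel (Recipe 3).
Using Recipe 1, eldnal and marsel make qilorb.
marsel and qilorb → tovrax (Recipe 9).
kelion would need qilorb and falqil (Recipe 11), but falqil is never obtained. falqil would need tovrax, ondzan, and nalgal (Recipe 14), but nalgal is never obtained.

tovrax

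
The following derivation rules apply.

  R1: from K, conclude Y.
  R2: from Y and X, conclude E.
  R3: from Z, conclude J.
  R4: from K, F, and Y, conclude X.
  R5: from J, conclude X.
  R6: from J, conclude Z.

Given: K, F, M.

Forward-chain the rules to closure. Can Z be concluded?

Z would need J (R6), but J is never established.

No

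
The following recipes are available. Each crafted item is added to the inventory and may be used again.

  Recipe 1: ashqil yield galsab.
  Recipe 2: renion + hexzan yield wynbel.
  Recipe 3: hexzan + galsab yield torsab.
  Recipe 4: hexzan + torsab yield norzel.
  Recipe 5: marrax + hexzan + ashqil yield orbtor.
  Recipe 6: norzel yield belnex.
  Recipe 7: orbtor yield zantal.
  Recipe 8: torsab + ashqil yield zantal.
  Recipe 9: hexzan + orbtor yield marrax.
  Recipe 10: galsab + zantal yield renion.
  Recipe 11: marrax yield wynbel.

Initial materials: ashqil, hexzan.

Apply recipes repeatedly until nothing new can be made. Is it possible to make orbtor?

No

orbtor would need marrax, hexzan, and ashqil (Recipe 5), but marrax is never obtained.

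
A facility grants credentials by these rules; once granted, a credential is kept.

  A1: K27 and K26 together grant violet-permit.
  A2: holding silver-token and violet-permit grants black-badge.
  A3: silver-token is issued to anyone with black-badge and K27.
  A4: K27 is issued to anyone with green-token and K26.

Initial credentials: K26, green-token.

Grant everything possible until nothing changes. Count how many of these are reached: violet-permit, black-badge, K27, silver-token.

Holding green-token and K26 grants K27 (A4).
Holding K27 and K26 grants violet-permit (A1).
violet-permit: reached.
black-badge would need silver-token and violet-permit (A2), but silver-token is never granted.
K27: reached.
silver-token would need black-badge and K27 (A3), but black-badge is never granted.
Reached: violet-permit and K27 — 2 of the 4.

2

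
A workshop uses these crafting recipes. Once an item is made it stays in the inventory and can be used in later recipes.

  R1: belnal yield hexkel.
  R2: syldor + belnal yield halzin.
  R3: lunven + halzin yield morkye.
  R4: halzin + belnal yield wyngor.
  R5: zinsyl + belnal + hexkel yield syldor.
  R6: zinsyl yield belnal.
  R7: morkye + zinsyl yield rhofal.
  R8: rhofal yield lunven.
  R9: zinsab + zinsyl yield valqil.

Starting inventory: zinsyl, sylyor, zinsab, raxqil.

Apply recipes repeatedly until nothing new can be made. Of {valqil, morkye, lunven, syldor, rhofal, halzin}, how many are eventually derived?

3

zinsab + zinsyl → valqil (R9).
zinsyl → belnal (R6).
belnal → hexkel (R1).
Using R5, zinsyl, belnal, and hexkel make syldor.
syldor + belnal → halzin (R2).
valqil: reached.
morkye would need lunven and halzin (R3), but lunven is never obtained.
lunven would need rhofal (R8), but rhofal is never obtained.
syldor: reached.
rhofal would need morkye and zinsyl (R7), but morkye is never obtained.
halzin: reached.
Reached: valqil, syldor, and halzin — 3 of the 6.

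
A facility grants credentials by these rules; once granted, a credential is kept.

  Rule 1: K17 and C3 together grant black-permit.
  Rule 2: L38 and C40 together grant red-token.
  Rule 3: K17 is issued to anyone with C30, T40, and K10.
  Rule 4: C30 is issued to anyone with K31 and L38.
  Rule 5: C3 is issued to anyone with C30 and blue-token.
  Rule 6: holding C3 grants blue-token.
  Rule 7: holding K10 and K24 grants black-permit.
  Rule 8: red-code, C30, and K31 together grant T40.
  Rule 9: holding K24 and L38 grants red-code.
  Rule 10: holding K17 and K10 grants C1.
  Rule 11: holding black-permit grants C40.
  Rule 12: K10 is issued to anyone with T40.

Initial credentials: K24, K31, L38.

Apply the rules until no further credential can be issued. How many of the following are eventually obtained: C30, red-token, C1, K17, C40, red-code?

Holding K24 and L38 grants red-code (Rule 9).
Holding K31 and L38 grants C30 (Rule 4).
Holding red-code, C30, and K31 grants T40 (Rule 8).
Holding T40 grants K10 (Rule 12).
Holding C30, T40, and K10 grants K17 (Rule 3).
Holding K10 and K24 grants black-permit (Rule 7).
Holding K17 and K10 grants C1 (Rule 10).
Holding black-permit grants C40 (Rule 11).
Holding L38 and C40 grants red-token (Rule 2).
C30: reached.
red-token: reached.
C1: reached.
K17: reached.
C40: reached.
red-code: reached.
All 6 are reached.

6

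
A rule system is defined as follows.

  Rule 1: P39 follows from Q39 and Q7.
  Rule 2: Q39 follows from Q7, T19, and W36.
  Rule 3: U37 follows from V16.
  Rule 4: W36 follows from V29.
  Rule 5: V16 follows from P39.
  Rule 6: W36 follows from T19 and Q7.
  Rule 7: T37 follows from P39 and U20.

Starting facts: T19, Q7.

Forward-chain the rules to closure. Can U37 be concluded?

From T19 and Q7, Rule 6 gives W36.
From Q7, T19, and W36, Rule 2 gives Q39.
Q39 and Q7 hold, so P39 follows (Rule 1).
P39 holds, so V16 follows (Rule 5).
From V16, Rule 3 gives U37.

Yes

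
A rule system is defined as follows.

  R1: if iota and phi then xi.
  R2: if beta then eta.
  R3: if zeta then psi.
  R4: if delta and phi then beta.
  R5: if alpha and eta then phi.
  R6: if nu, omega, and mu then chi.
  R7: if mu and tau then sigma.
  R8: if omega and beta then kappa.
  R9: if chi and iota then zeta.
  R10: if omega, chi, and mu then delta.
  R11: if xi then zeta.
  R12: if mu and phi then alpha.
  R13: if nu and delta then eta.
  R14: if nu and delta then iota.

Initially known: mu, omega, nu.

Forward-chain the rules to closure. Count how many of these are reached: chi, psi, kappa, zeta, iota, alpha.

4

From nu, omega, and mu, R6 gives chi.
From omega, chi, and mu, R10 gives delta.
nu and delta hold, so iota follows (R14).
chi and iota hold, so zeta follows (R9).
zeta holds, so psi follows (R3).
chi: reached.
psi: reached.
kappa would need omega and beta (R8), but beta is never established.
zeta: reached.
iota: reached.
alpha would need mu and phi (R12), but phi is never established.
Reached: chi, psi, zeta, and iota — 4 of the 6.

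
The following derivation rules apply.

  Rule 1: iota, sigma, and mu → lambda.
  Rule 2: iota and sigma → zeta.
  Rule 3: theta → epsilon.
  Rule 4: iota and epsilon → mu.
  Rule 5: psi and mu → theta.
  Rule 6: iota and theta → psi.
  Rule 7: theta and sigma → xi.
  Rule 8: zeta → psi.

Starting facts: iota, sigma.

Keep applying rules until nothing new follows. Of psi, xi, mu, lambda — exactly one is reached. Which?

psi

iota and sigma hold, so zeta follows (Rule 2).
zeta holds, so psi follows (Rule 8).
lambda would need iota, sigma, and mu (Rule 1), but mu is never established. mu would need iota and epsilon (Rule 4), but epsilon is never established. xi would need theta and sigma (Rule 7), but theta is never established.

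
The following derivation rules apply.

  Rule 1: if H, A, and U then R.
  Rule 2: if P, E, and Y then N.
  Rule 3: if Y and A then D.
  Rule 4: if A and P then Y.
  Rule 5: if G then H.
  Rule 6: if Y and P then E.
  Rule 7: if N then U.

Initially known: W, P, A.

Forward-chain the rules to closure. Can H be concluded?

No

H would need G (Rule 5), but G is never established.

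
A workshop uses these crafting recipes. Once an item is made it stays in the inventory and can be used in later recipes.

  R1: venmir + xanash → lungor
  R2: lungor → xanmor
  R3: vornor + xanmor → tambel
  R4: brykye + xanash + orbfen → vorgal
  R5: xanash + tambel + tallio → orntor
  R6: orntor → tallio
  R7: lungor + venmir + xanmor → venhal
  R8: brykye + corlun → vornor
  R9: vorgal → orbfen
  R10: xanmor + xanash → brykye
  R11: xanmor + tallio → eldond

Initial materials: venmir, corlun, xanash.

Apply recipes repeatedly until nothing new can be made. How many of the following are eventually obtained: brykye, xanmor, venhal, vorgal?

3

Using R1, venmir and xanash make lungor.
lungor → xanmor (R2).
lungor + venmir + xanmor → venhal (R7).
xanmor + xanash → brykye (R10).
brykye: reached.
xanmor: reached.
venhal: reached.
vorgal would need brykye, xanash, and orbfen (R4), but orbfen is never obtained.
Reached: brykye, xanmor, and venhal — 3 of the 4.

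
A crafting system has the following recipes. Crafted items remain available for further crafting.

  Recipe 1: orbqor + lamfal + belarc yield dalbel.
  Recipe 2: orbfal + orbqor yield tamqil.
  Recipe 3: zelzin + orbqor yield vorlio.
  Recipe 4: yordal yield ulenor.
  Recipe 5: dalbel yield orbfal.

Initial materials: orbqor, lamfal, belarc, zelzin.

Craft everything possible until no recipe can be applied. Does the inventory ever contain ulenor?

No

ulenor would need yordal (Recipe 4), but yordal is never obtained.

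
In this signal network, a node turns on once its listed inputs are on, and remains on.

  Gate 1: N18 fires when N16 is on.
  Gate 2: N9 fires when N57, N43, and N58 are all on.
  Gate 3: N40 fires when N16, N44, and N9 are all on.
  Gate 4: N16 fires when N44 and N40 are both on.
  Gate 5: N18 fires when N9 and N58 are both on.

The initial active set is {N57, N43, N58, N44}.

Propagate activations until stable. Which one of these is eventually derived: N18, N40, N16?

N18

N57, N43, and N58 are on, so N9 fires (Gate 2).
N9 and N58 are on, so N18 fires (Gate 5).
N16 would need N44 and N40 (Gate 4), but N40 never turns on. N40 would need N16, N44, and N9 (Gate 3), but N16 never turns on.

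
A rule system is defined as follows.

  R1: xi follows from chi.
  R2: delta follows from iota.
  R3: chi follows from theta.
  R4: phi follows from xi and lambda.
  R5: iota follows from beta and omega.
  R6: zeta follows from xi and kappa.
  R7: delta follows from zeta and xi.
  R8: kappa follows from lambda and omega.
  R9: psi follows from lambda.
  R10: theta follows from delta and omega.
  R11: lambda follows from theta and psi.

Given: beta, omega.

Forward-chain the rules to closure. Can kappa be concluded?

No

kappa would need lambda and omega (R8), but lambda is never established.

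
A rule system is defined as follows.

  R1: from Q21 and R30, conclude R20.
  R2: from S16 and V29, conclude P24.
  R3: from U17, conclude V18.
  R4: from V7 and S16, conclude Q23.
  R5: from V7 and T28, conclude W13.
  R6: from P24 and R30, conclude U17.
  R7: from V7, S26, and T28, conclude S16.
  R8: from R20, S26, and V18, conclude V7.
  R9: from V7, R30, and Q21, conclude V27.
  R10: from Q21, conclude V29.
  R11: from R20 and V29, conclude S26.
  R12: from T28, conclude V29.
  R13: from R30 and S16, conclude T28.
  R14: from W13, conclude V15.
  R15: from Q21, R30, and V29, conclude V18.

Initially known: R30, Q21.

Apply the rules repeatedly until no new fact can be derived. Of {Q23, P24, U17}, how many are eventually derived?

Q23 would need V7 and S16 (R4), but S16 is never established.
P24 would need S16 and V29 (R2), but S16 is never established.
U17 would need P24 and R30 (R6), but P24 is never established.
None of the 3 are reached.

0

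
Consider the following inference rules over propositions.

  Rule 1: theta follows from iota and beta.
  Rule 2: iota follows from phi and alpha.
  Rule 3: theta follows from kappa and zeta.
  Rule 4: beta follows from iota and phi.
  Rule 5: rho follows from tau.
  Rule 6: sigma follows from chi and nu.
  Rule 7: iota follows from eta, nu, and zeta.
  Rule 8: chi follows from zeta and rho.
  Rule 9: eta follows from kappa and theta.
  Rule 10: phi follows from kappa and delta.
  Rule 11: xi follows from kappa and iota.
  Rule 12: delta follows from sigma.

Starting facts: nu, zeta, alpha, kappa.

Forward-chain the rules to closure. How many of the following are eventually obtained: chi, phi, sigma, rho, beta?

0

chi would need zeta and rho (Rule 8), but rho is never established.
phi would need kappa and delta (Rule 10), but delta is never established.
sigma would need chi and nu (Rule 6), but chi is never established.
rho would need tau (Rule 5), but tau is never established.
beta would need iota and phi (Rule 4), but phi is never established.
None of the 5 are reached.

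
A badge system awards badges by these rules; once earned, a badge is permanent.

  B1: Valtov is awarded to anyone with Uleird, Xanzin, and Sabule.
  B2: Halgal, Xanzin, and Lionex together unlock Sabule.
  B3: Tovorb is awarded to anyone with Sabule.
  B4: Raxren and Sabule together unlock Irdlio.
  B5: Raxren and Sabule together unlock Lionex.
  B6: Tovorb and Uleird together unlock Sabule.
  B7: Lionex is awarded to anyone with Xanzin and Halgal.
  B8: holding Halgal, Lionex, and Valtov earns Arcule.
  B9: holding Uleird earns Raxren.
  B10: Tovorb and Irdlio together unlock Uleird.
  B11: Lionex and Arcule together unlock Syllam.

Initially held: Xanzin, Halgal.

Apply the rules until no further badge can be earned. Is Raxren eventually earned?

Raxren would need Uleird (B9), but Uleird is never earned.

No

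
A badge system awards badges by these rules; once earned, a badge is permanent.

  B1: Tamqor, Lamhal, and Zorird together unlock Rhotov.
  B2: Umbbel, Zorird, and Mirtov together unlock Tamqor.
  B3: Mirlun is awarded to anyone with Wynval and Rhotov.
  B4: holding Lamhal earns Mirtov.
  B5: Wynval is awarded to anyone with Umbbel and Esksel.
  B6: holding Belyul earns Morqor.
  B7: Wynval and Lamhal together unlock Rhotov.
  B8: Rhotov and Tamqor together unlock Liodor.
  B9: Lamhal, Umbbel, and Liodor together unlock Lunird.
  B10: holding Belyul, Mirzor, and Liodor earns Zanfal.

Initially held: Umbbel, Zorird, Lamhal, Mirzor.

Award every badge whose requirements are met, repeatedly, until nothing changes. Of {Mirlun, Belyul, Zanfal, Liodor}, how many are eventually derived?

1

With Lamhal, Mirtov is earned (B4).
With Umbbel, Zorird, and Mirtov, Tamqor is earned (B2).
With Tamqor, Lamhal, and Zorird, Rhotov is earned (B1).
With Rhotov and Tamqor, Liodor is earned (B8).
Mirlun would need Wynval and Rhotov (B3), but Wynval is never earned.
No rule produces Belyul, and it is not given.
Zanfal would need Belyul, Mirzor, and Liodor (B10), but Belyul is never earned.
Liodor: reached.
Reached: Liodor — 1 of the 4.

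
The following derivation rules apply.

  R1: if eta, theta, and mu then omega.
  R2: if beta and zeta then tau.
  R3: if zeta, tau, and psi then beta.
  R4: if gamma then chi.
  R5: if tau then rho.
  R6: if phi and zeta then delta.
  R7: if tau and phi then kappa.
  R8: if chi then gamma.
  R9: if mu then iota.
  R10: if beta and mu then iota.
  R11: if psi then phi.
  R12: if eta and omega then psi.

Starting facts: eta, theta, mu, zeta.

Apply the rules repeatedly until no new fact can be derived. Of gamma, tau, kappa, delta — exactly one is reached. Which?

delta

eta, theta, and mu hold, so omega follows (R1).
From eta and omega, R12 gives psi.
From psi, R11 gives phi.
From phi and zeta, R6 gives delta.
tau would need beta and zeta (R2), but beta is never established. kappa would need tau and phi (R7), but tau is never established. gamma would need chi (R8), but chi is never established.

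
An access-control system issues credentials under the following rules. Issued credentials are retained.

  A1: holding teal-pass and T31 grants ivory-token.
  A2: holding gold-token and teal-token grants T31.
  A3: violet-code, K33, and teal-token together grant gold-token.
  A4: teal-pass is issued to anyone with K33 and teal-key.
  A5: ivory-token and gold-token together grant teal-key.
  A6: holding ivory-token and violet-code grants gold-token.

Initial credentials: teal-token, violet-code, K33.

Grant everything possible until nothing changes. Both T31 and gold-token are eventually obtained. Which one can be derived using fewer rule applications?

gold-token: Holding violet-code, K33, and teal-token grants gold-token (A3). [1 rule application]
T31: Holding violet-code, K33, and teal-token grants gold-token (A3). Holding gold-token and teal-token grants T31 (A2). [2 rule applications]
gold-token needs fewer.

gold-token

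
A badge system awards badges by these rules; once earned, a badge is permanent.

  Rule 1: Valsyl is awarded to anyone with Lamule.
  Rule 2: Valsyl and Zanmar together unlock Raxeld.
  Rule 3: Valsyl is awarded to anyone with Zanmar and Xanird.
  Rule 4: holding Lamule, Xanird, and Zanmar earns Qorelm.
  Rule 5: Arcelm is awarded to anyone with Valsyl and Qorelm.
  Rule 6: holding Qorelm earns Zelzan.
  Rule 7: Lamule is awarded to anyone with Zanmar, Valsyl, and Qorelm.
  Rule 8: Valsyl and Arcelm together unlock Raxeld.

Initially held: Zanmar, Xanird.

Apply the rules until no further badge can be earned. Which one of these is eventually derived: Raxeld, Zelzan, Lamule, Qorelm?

With Zanmar and Xanird, Valsyl is earned (Rule 3).
With Valsyl and Zanmar, Raxeld is earned (Rule 2).
Zelzan would need Qorelm (Rule 6), but Qorelm is never earned. Lamule would need Zanmar, Valsyl, and Qorelm (Rule 7), but Qorelm is never earned. Qorelm would need Lamule, Xanird, and Zanmar (Rule 4), but Lamule is never earned.

Raxeld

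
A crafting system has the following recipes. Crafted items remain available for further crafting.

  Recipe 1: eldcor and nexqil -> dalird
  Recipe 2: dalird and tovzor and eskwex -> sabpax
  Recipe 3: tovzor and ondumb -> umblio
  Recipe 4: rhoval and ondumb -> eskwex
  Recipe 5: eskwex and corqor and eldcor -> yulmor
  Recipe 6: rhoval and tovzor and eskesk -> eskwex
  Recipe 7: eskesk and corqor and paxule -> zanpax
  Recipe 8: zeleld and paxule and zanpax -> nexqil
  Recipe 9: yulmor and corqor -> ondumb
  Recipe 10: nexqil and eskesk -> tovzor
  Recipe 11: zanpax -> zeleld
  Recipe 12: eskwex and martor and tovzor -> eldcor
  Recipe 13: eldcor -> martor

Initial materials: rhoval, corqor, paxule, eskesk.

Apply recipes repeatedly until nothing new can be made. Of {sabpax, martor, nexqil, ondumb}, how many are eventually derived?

1

Using Recipe 7, eskesk, corqor, and paxule make zanpax.
Using Recipe 11, zanpax makes zeleld.
zeleld and paxule and zanpax -> nexqil (Recipe 8).
sabpax would need dalird, tovzor, and eskwex (Recipe 2), but dalird is never obtained.
martor would need eldcor (Recipe 13), but eldcor is never obtained.
nexqil: reached.
ondumb would need yulmor and corqor (Recipe 9), but yulmor is never obtained.
Reached: nexqil — 1 of the 4.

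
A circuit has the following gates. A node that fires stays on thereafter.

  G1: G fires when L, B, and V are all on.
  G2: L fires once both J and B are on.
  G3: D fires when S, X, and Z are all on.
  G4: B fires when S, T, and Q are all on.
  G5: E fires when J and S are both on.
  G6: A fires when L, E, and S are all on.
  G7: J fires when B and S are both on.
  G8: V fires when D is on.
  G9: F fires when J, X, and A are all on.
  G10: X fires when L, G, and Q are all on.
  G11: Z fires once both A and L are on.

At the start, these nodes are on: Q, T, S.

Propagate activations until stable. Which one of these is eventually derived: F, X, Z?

G4: S, T, and Q on → B on.
B and S are on, so J fires (G7).
G5: J and S on → E on.
J and B are on, so L fires (G2).
G6: L, E, and S on → A on.
G11: A and L on → Z on.
F would need J, X, and A (G9), but X never turns on. X would need L, G, and Q (G10), but G never turns on.

Z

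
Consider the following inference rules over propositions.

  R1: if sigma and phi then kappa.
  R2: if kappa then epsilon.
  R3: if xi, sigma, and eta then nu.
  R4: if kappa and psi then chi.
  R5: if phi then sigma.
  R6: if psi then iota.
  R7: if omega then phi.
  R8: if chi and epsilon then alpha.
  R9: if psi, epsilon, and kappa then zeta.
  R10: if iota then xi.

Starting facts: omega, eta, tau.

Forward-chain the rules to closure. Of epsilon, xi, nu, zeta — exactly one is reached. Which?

From omega, R7 gives phi.
phi holds, so sigma follows (R5).
sigma and phi hold, so kappa follows (R1).
From kappa, R2 gives epsilon.
nu would need xi, sigma, and eta (R3), but xi is never established. zeta would need psi, epsilon, and kappa (R9), but psi is never established. xi would need iota (R10), but iota is never established.

epsilon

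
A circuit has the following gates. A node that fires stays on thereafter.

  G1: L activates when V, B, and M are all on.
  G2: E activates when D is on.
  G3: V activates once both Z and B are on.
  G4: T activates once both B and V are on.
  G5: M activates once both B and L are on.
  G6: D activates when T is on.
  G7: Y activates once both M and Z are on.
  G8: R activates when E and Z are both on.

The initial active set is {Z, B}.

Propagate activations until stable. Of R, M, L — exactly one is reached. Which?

Z and B are on, so V activates (G3).
G4: B and V on → T on.
G6: T on → D on.
D is on, so E activates (G2).
G8: E and Z on → R on.
M would need B and L (G5), but L never turns on. L would need V, B, and M (G1), but M never turns on.

R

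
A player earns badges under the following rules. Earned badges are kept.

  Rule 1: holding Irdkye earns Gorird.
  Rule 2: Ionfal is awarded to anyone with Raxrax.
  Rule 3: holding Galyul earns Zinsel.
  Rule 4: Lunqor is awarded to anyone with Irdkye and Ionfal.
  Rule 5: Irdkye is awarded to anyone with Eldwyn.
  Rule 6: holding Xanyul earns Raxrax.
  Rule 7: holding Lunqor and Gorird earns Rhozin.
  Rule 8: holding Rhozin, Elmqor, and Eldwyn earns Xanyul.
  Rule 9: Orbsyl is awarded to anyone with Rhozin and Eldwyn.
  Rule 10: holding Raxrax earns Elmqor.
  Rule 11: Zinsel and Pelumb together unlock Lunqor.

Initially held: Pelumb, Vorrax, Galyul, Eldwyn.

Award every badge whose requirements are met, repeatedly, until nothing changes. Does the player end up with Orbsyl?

With Eldwyn, Irdkye is earned (Rule 5).
With Galyul, Zinsel is earned (Rule 3).
With Zinsel and Pelumb, Lunqor is earned (Rule 11).
With Irdkye, Gorird is earned (Rule 1).
With Lunqor and Gorird, Rhozin is earned (Rule 7).
With Rhozin and Eldwyn, Orbsyl is earned (Rule 9).

Yes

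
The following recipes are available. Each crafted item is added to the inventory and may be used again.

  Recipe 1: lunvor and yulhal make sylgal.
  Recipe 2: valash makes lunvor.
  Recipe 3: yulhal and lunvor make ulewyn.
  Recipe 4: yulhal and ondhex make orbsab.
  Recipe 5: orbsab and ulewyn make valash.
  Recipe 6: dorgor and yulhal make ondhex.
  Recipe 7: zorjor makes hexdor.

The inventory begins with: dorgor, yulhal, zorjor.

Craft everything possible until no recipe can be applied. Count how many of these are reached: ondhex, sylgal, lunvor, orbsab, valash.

dorgor and yulhal → ondhex (Recipe 6).
Using Recipe 4, yulhal and ondhex make orbsab.
ondhex: reached.
sylgal would need lunvor and yulhal (Recipe 1), but lunvor is never obtained.
lunvor would need valash (Recipe 2), but valash is never obtained.
orbsab: reached.
valash would need orbsab and ulewyn (Recipe 5), but ulewyn is never obtained.
Reached: ondhex and orbsab — 2 of the 5.

2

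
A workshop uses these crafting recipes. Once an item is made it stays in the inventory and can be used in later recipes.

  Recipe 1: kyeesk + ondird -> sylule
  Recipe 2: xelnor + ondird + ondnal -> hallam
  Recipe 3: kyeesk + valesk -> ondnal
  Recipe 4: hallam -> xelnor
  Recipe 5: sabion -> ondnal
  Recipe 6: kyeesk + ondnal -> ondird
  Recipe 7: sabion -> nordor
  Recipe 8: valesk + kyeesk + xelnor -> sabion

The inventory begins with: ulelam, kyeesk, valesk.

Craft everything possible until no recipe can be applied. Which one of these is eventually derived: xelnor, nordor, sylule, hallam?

sylule

kyeesk + valesk -> ondnal (Recipe 3).
Using Recipe 6, kyeesk and ondnal make ondird.
Using Recipe 1, kyeesk and ondird make sylule.
xelnor would need hallam (Recipe 4), but hallam is never obtained. hallam would need xelnor, ondird, and ondnal (Recipe 2), but xelnor is never obtained. nordor would need sabion (Recipe 7), but sabion is never obtained.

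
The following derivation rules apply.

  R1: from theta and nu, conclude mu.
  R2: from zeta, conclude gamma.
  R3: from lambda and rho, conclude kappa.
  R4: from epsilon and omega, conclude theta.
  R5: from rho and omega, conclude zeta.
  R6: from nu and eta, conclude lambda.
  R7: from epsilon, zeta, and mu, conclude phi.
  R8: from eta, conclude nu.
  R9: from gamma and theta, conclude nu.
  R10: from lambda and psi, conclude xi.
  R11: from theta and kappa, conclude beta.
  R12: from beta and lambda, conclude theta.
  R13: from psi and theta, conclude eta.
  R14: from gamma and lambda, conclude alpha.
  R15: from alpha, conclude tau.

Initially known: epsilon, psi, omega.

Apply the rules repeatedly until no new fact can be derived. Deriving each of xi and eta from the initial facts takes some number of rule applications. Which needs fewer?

eta

eta: epsilon and omega hold, so theta follows (R4). From psi and theta, R13 gives eta. [2 rule applications]
xi: From epsilon and omega, R4 gives theta. psi and theta hold, so eta follows (R13). From eta, R8 gives nu. nu and eta hold, so lambda follows (R6). From lambda and psi, R10 gives xi. [5 rule applications]
eta needs fewer.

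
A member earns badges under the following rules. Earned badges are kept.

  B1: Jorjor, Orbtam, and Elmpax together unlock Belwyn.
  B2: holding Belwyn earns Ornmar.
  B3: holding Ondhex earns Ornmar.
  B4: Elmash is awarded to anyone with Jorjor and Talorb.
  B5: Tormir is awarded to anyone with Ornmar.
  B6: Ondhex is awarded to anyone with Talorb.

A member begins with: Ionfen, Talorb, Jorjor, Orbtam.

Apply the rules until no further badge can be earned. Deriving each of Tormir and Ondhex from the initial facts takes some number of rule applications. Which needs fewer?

Ondhex

Ondhex: With Talorb, Ondhex is earned (B6). [1 rule application]
Tormir: With Talorb, Ondhex is earned (B6). With Ondhex, Ornmar is earned (B3). With Ornmar, Tormir is earned (B5). [3 rule applications]
Ondhex needs fewer.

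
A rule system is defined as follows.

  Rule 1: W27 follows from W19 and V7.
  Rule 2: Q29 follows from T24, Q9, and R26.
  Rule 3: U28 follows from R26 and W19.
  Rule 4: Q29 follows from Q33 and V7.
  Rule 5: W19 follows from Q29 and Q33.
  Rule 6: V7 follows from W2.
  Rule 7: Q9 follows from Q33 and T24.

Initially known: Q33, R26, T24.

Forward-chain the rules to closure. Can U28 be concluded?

Yes

From Q33 and T24, Rule 7 gives Q9.
T24, Q9, and R26 hold, so Q29 follows (Rule 2).
Q29 and Q33 hold, so W19 follows (Rule 5).
From R26 and W19, Rule 3 gives U28.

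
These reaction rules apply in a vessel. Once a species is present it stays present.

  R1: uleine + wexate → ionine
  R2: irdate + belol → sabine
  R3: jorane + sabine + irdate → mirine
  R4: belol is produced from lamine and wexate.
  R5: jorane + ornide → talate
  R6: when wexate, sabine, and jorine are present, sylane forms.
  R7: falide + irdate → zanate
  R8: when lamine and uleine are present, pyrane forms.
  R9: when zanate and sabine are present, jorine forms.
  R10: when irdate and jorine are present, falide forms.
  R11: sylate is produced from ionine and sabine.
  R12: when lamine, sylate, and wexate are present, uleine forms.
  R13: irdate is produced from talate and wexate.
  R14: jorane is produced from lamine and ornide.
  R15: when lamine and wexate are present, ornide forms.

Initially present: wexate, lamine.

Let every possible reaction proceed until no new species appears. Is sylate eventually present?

No

sylate would need ionine and sabine (R11), but ionine never forms.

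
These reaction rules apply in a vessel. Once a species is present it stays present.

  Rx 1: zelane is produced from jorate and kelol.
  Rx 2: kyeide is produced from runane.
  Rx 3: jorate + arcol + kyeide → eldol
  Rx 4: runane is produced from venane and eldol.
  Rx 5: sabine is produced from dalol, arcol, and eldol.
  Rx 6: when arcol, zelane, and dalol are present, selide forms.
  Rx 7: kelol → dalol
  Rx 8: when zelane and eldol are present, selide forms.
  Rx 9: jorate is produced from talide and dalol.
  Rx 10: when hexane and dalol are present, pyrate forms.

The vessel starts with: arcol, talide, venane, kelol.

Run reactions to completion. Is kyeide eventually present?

No

kyeide would need runane (Rx 2), but runane never forms.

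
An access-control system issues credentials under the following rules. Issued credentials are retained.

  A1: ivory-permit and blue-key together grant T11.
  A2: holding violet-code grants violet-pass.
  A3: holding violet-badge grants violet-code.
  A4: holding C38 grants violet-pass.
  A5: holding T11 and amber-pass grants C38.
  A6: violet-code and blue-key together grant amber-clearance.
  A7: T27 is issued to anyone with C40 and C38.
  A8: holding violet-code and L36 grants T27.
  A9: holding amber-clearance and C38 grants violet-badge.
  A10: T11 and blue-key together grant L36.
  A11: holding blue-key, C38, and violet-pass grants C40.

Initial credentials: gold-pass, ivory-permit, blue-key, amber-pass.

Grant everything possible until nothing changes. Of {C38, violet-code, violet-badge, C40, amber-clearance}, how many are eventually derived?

2

Holding ivory-permit and blue-key grants T11 (A1).
Holding T11 and amber-pass grants C38 (A5).
Holding C38 grants violet-pass (A4).
Holding blue-key, C38, and violet-pass grants C40 (A11).
C38: reached.
violet-code would need violet-badge (A3), but violet-badge is never granted.
violet-badge would need amber-clearance and C38 (A9), but amber-clearance is never granted.
C40: reached.
amber-clearance would need violet-code and blue-key (A6), but violet-code is never granted.
Reached: C38 and C40 — 2 of the 5.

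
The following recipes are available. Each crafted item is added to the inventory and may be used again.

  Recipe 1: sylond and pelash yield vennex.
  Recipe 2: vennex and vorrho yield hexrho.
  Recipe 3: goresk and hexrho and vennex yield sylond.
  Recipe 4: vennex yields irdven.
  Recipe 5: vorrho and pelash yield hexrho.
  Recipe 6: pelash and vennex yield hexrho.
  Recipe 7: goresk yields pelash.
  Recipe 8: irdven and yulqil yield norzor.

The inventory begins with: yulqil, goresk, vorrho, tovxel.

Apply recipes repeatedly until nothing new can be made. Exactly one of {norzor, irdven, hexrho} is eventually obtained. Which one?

hexrho

goresk → pelash (Recipe 7).
Using Recipe 5, vorrho and pelash make hexrho.
norzor would need irdven and yulqil (Recipe 8), but irdven is never obtained. irdven would need vennex (Recipe 4), but vennex is never obtained.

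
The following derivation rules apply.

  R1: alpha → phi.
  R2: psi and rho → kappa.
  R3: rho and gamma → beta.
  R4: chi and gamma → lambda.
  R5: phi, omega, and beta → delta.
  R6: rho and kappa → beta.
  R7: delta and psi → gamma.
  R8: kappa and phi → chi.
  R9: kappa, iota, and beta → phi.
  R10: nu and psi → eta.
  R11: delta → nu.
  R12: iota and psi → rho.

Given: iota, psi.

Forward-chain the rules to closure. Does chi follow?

iota and psi hold, so rho follows (R12).
psi and rho hold, so kappa follows (R2).
From rho and kappa, R6 gives beta.
From kappa, iota, and beta, R9 gives phi.
From kappa and phi, R8 gives chi.

Yes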